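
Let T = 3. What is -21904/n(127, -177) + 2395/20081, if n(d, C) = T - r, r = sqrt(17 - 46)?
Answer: (-439847039*I + 2395*sqrt(29))/(20081*(sqrt(29) + 3*I)) ≈ -1729.1 - 3104.1*I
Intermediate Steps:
r = I*sqrt(29) (r = sqrt(-29) = I*sqrt(29) ≈ 5.3852*I)
n(d, C) = 3 - I*sqrt(29)
-21904/n(127, -177) + 2395/20081 = -21904/(3 - I*sqrt(29)) + 2395/20081 = 2395/20081 - 21904/(3 - I*sqrt(29))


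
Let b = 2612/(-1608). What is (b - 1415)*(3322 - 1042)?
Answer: -216403540/67 ≈ -3.2299e+6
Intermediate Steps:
b = -653/402 (b = 2612*(-1/1608) = -653/402 ≈ -1.6244)
(b - 1415)*(3322 - 1042) = (-653/402 - 1415)*(3322 - 1042) = -569483/402*2280 = -216403540/67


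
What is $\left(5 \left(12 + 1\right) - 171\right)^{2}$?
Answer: $11236$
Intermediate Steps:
$\left(5 \left(12 + 1\right) - 171\right)^{2} = \left(5 \cdot 13 - 171\right)^{2} = \left(65 - 171\right)^{2} = \left(-106\right)^{2} = 11236$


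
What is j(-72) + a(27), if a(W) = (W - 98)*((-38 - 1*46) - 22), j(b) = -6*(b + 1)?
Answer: 7952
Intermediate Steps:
j(b) = -6 - 6*b (j(b) = -6*(1 + b) = -6 - 6*b)
a(W) = 10388 - 106*W (a(W) = (-98 + W)*((-38 - 46) - 22) = (-98 + W)*(-84 - 22) = (-98 + W)*(-106) = 10388 - 106*W)
j(-72) + a(27) = (-6 - 6*(-72)) + (10388 - 106*27) = (-6 + 432) + (10388 - 2862) = 426 + 7526 = 7952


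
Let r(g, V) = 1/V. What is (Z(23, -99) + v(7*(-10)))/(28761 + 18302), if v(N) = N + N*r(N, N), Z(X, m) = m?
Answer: -168/47063 ≈ -0.0035697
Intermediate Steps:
v(N) = 1 + N (v(N) = N + N/N = N + 1 = 1 + N)
(Z(23, -99) + v(7*(-10)))/(28761 + 18302) = (-99 + (1 + 7*(-10)))/(28761 + 18302) = (-99 + (1 - 70))/47063 = (-99 - 69)*(1/47063) = -168*1/47063 = -168/47063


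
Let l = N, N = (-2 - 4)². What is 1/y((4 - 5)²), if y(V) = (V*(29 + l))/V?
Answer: 1/65 ≈ 0.015385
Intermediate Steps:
N = 36 (N = (-6)² = 36)
l = 36
y(V) = 65 (y(V) = (V*(29 + 36))/V = (V*65)/V = (65*V)/V = 65)
1/y((4 - 5)²) = 1/65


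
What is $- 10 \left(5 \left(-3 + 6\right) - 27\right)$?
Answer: $120$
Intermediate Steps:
$- 10 \left(5 \left(-3 + 6\right) - 27\right) = - 10 \left(5 \cdot 3 - 27\right) = - 10 \left(15 - 27\right) = \left(-10\right) \left(-12\right) = 120$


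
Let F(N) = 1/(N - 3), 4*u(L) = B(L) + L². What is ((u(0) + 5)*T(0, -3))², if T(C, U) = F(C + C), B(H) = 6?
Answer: 169/36 ≈ 4.6944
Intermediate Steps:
u(L) = 3/2 + L²/4 (u(L) = (6 + L²)/4 = 3/2 + L²/4)
F(N) = 1/(-3 + N)
T(C, U) = 1/(-3 + 2*C) (T(C, U) = 1/(-3 + (C + C)) = 1/(-3 + 2*C))
((u(0) + 5)*T(0, -3))² = (((3/2 + (¼)*0²) + 5)/(-3 + 2*0))² = (((3/2 + (¼)*0) + 5)/(-3 + 0))² = (((3/2 + 0) + 5)/(-3))² = ((3/2 + 5)*(-⅓))² = ((13/2)*(-⅓))² = (-13/6)² = 169/36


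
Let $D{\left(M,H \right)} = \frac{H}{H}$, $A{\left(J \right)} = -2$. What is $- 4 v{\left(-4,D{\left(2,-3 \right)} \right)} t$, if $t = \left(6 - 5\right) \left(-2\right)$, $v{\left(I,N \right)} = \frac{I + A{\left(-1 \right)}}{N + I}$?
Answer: $16$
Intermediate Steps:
$D{\left(M,H \right)} = 1$
$v{\left(I,N \right)} = \frac{-2 + I}{I + N}$ ($v{\left(I,N \right)} = \frac{I - 2}{N + I} = \frac{-2 + I}{I + N}$)
$t = -2$ ($t = 1 \left(-2\right) = -2$)
$- 4 v{\left(-4,D{\left(2,-3 \right)} \right)} t = - 4 \frac{-2 - 4}{-4 + 1} \left(-2\right) = - 4 \frac{1}{-3} \left(-6\right) \left(-2\right) = - 4 \left(- \frac{1}{3}\right) \left(-6\right) \left(-2\right) = - 4 \cdot 2 \left(-2\right) = \left(-4\right) \left(-4\right) = 16$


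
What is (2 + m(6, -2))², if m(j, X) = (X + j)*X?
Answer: 36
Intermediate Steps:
m(j, X) = X*(X + j)
(2 + m(6, -2))² = (2 - 2*(-2 + 6))² = (2 - 2*4)² = (2 - 8)² = (-6)² = 36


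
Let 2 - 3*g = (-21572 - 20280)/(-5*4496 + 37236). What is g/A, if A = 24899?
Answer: 5947/91852411 ≈ 6.4745e-5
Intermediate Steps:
g = 5947/3689 (g = 2/3 - (-21572 - 20280)/(3*(-5*4496 + 37236)) = 2/3 - (-41852)/(3*(-22480 + 37236)) = 2/3 - (-41852)/(3*14756) = 2/3 - 1/3*(-10463/3689) = 2/3 + 10463/11067 = 5947/3689 ≈ 1.6121)
g/A = (5947/3689)/24899 = (5947/3689)*(1/24899) = 5947/91852411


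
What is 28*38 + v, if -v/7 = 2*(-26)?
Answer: 1428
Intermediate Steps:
v = 364 (v = -14*(-26) = -7*(-52) = 364)
28*38 + v = 28*38 + 364 = 1064 + 364 = 1428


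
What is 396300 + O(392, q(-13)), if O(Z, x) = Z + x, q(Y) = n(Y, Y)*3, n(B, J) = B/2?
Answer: 793345/2 ≈ 3.9667e+5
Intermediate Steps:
n(B, J) = B/2 (n(B, J) = B*(1/2) = B/2)
q(Y) = 3*Y/2 (q(Y) = (Y/2)*3 = 3*Y/2)
396300 + O(392, q(-13)) = 396300 + (392 + (3/2)*(-13)) = 396300 + (392 - 39/2) = 396300 + 745/2 = 793345/2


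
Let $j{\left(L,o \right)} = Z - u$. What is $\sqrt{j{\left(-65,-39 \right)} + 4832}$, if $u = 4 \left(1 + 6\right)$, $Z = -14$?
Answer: $\sqrt{4790} \approx 69.21$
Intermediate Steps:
$u = 28$ ($u = 4 \cdot 7 = 28$)
$j{\left(L,o \right)} = -42$ ($j{\left(L,o \right)} = -14 - 28 = -42$)
$\sqrt{j{\left(-65,-39 \right)} + 4832} = \sqrt{-42 + 4832} = \sqrt{4790}$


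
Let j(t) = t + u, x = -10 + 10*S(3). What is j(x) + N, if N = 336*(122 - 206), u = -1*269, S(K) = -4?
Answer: -28543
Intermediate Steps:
u = -269
x = -50 (x = -10 + 10*(-4) = -10 - 40 = -50)
j(t) = -269 + t (j(t) = t - 269 = -269 + t)
N = -28224 (N = 336*(-84) = -28224)
j(x) + N = (-269 - 50) - 28224 = -319 - 28224 = -28543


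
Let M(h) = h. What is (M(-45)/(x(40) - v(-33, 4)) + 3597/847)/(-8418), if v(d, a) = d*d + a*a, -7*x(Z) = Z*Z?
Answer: -102560/201693877 ≈ -0.00050849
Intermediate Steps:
x(Z) = -Z²/7 (x(Z) = -Z*Z/7 = -Z²/7)
v(d, a) = a² + d² (v(d, a) = d² + a² = a² + d²)
(M(-45)/(x(40) - v(-33, 4)) + 3597/847)/(-8418) = (-45/(-⅐*40² - (4² + (-33)²)) + 3597/847)/(-8418) = (-45/(-⅐*1600 - (16 + 1089)) + 3597*(1/847))*(-1/8418) = (-45/(-1600/7 - 1*1105) + 327/77)*(-1/8418) = (-45/(-1600/7 - 1105) + 327/77)*(-1/8418) = (-45/(-9335/7) + 327/77)*(-1/8418) = (-45*(-7/9335) + 327/77)*(-1/8418) = (63/1867 + 327/77)*(-1/8418) = (615360/143759)*(-1/8418) = -102560/201693877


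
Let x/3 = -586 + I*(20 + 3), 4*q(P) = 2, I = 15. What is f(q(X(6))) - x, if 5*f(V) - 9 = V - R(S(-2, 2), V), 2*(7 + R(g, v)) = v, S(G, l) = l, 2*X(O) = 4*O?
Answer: 2905/4 ≈ 726.25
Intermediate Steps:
X(O) = 2*O (X(O) = (4*O)/2 = 2*O)
R(g, v) = -7 + v/2
q(P) = 1/2 (q(P) = (1/4)*2 = 1/2)
f(V) = 16/5 + V/10 (f(V) = 9/5 + (V - (-7 + V/2))/5 = 9/5 + (V + (7 - V/2))/5 = 9/5 + (7 + V/2)/5 = 9/5 + (7/5 + V/10) = 16/5 + V/10)
x = -723 (x = 3*(-586 + 15*(20 + 3)) = 3*(-586 + 15*23) = 3*(-586 + 345) = 3*(-241) = -723)
f(q(X(6))) - x = (16/5 + (1/10)*(1/2)) - 1*(-723) = (16/5 + 1/20) + 723 = 13/4 + 723 = 2905/4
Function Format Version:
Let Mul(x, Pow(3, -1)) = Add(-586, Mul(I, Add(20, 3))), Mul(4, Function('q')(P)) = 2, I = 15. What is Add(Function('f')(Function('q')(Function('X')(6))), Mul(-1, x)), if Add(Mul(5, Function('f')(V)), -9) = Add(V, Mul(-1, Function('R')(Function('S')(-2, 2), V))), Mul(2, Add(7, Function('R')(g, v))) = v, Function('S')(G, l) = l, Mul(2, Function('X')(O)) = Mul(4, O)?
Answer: Rational(2905, 4) ≈ 726.25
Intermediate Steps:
Function('X')(O) = Mul(2, O) (Function('X')(O) = Mul(Rational(1, 2), Mul(4, O)) = Mul(2, O))
Function('R')(g, v) = Add(-7, Mul(Rational(1, 2), v))
Function('q')(P) = Rational(1, 2) (Function('q')(P) = Mul(Rational(1, 4), 2) = Rational(1, 2))
Function('f')(V) = Add(Rational(16, 5), Mul(Rational(1, 10), V)) (Function('f')(V) = Add(Rational(9, 5), Mul(Rational(1, 5), Add(V, Mul(-1, Add(-7, Mul(Rational(1, 2), V)))))) = Add(Rational(9, 5), Mul(Rational(1, 5), Add(V, Add(7, Mul(Rational(-1, 2), V))))) = Add(Rational(9, 5), Mul(Rational(1, 5), Add(7, Mul(Rational(1, 2), V)))) = Add(Rational(9, 5), Add(Rational(7, 5), Mul(Rational(1, 10), V))) = Add(Rational(16, 5), Mul(Rational(1, 10), V)))
x = -723 (x = Mul(3, Add(-586, Mul(15, Add(20, 3)))) = Mul(3, Add(-586, Mul(15, 23))) = Mul(3, Add(-586, 345)) = Mul(3, -241) = -723)
Add(Function('f')(Function('q')(Function('X')(6))), Mul(-1, x)) = Add(Add(Rational(16, 5), Mul(Rational(1, 10), Rational(1, 2))), Mul(-1, -723)) = Add(Add(Rational(16, 5), Rational(1, 20)), 723) = Add(Rational(13, 4), 723) = Rational(2905, 4)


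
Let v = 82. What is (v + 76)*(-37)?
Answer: -5846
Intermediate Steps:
(v + 76)*(-37) = (82 + 76)*(-37) = 158*(-37) = -5846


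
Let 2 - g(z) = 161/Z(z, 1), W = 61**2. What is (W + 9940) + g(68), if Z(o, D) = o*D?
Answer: 928923/68 ≈ 13661.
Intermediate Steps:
W = 3721
Z(o, D) = D*o
g(z) = 2 - 161/z (g(z) = 2 - 161/(1*z) = 2 - 161/z)
(W + 9940) + g(68) = (3721 + 9940) + (2 - 161/68) = 13661 + (2 - 161*1/68) = 13661 + (2 - 161/68) = 13661 - 25/68 = 928923/68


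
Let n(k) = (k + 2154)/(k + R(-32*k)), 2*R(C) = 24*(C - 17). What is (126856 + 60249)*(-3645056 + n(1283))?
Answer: -335270459121467725/491593 ≈ -6.8201e+11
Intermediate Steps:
R(C) = -204 + 12*C (R(C) = (24*(C - 17))/2 = (24*(-17 + C))/2 = (-408 + 24*C)/2 = -204 + 12*C)
n(k) = (2154 + k)/(-204 - 383*k) (n(k) = (k + 2154)/(k + (-204 + 12*(-32*k))) = (2154 + k)/(k + (-204 - 384*k)) = (2154 + k)/(-204 - 383*k))
(126856 + 60249)*(-3645056 + n(1283)) = (126856 + 60249)*(-3645056 + (2154 + 1283)/(-204 - 383*1283)) = 187105*(-3645056 + 3437/(-204 - 491389)) = 187105*(-3645056 + 3437/(-491593)) = 187105*(-3645056 - 1/491593*3437) = 187105*(-3645056 - 3437/491593) = 187105*(-1791884017645/491593) = -335270459121467725/491593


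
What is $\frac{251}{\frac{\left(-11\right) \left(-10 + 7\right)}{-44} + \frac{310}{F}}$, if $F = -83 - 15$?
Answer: $- \frac{49196}{767} \approx -64.141$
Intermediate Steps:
$F = -98$
$\frac{251}{\frac{\left(-11\right) \left(-10 + 7\right)}{-44} + \frac{310}{F}} = \frac{251}{\frac{\left(-11\right) \left(-10 + 7\right)}{-44} + \frac{310}{-98}} = \frac{251}{\left(-11\right) \left(-3\right) \left(- \frac{1}{44}\right) + 310 \left(- \frac{1}{98}\right)} = \frac{251}{33 \left(- \frac{1}{44}\right) - \frac{155}{49}} = \frac{251}{- \frac{3}{4} - \frac{155}{49}} = \frac{251}{- \frac{767}{196}} = 251 \left(- \frac{196}{767}\right) = - \frac{49196}{767}$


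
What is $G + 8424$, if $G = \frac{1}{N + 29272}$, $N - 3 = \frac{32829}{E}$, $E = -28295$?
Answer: $\frac{6977626993799}{828303296} \approx 8424.0$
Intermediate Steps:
$N = \frac{52056}{28295}$ ($N = 3 + \frac{32829}{-28295} = 3 + 32829 \left(- \frac{1}{28295}\right) = 3 - \frac{32829}{28295} = \frac{52056}{28295} \approx 1.8398$)
$G = \frac{28295}{828303296}$ ($G = \frac{1}{\frac{52056}{28295} + 29272} = \frac{1}{\frac{828303296}{28295}} = \frac{28295}{828303296} \approx 3.416 \cdot 10^{-5}$)
$G + 8424 = \frac{28295}{828303296} + 8424 = \frac{6977626993799}{828303296}$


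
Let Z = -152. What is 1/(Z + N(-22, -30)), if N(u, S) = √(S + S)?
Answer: -38/5791 - I*√15/11582 ≈ -0.0065619 - 0.0003344*I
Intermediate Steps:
N(u, S) = √2*√S (N(u, S) = √(2*S) = √2*√S)
1/(Z + N(-22, -30)) = 1/(-152 + √2*√(-30)) = 1/(-152 + √2*(I*√30)) = 1/(-152 + 2*I*√15)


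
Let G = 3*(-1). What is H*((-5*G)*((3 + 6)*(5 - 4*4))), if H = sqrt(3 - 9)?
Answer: -1485*I*sqrt(6) ≈ -3637.5*I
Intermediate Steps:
H = I*sqrt(6) (H = sqrt(-6) = I*sqrt(6) ≈ 2.4495*I)
G = -3
H*((-5*G)*((3 + 6)*(5 - 4*4))) = (I*sqrt(6))*((-5*(-3))*((3 + 6)*(5 - 4*4))) = (I*sqrt(6))*(15*(9*(5 - 16))) = (I*sqrt(6))*(15*(9*(-11))) = (I*sqrt(6))*(15*(-99)) = (I*sqrt(6))*(-1485) = -1485*I*sqrt(6)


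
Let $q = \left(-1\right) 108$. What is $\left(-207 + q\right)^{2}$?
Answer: $99225$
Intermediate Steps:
$q = -108$
$\left(-207 + q\right)^{2} = \left(-207 - 108\right)^{2} = \left(-315\right)^{2} = 99225$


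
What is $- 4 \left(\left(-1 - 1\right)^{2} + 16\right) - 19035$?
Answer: $-19115$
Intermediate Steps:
$- 4 \left(\left(-1 - 1\right)^{2} + 16\right) - 19035 = - 4 \left(\left(-2\right)^{2} + 16\right) - 19035 = - 4 \left(4 + 16\right) - 19035 = \left(-4\right) 20 - 19035 = -80 - 19035 = -19115$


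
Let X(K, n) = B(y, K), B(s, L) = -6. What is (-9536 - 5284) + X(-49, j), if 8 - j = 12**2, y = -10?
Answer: -14826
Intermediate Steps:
j = -136 (j = 8 - 1*12**2 = 8 - 1*144 = 8 - 144 = -136)
X(K, n) = -6
(-9536 - 5284) + X(-49, j) = (-9536 - 5284) - 6 = -14820 - 6 = -14826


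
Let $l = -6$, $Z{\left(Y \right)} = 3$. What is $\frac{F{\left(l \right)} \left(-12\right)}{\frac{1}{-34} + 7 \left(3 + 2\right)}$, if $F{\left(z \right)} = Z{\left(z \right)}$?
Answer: $- \frac{1224}{1189} \approx -1.0294$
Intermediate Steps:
$F{\left(z \right)} = 3$
$\frac{F{\left(l \right)} \left(-12\right)}{\frac{1}{-34} + 7 \left(3 + 2\right)} = \frac{3 \left(-12\right)}{\frac{1}{-34} + 7 \left(3 + 2\right)} = - \frac{36}{- \frac{1}{34} + 7 \cdot 5} = - \frac{36}{- \frac{1}{34} + 35} = - \frac{36}{\frac{1189}{34}} = \left(-36\right) \frac{34}{1189} = - \frac{1224}{1189}$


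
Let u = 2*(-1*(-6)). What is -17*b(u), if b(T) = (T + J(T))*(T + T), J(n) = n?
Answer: -9792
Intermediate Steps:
u = 12 (u = 2*6 = 12)
b(T) = 4*T² (b(T) = (T + T)*(T + T) = (2*T)*(2*T) = 4*T²)
-17*b(u) = -68*12² = -68*144 = -17*576 = -9792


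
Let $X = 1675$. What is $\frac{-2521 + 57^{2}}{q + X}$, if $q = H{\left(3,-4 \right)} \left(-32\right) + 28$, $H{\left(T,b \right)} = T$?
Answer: $\frac{728}{1607} \approx 0.45302$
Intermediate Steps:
$q = -68$ ($q = 3 \left(-32\right) + 28 = -96 + 28 = -68$)
$\frac{-2521 + 57^{2}}{q + X} = \frac{-2521 + 57^{2}}{-68 + 1675} = \frac{-2521 + 3249}{1607} = 728 \cdot \frac{1}{1607} = \frac{728}{1607}$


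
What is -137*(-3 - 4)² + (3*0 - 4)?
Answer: -6717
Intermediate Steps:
-137*(-3 - 4)² + (3*0 - 4) = -137*(-7)² + (0 - 4) = -137*49 - 4 = -6713 - 4 = -6717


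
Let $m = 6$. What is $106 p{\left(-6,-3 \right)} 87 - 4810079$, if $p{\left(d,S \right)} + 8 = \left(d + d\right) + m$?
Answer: $-4939187$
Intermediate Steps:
$p{\left(d,S \right)} = -2 + 2 d$ ($p{\left(d,S \right)} = -8 + \left(\left(d + d\right) + 6\right) = -8 + \left(2 d + 6\right) = -8 + \left(6 + 2 d\right) = -2 + 2 d$)
$106 p{\left(-6,-3 \right)} 87 - 4810079 = 106 \left(-2 + 2 \left(-6\right)\right) 87 - 4810079 = 106 \left(-2 - 12\right) 87 - 4810079 = 106 \left(-14\right) 87 - 4810079 = \left(-1484\right) 87 - 4810079 = -129108 - 4810079 = -4939187$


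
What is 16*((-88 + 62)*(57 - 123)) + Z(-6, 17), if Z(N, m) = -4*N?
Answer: 27480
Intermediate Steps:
16*((-88 + 62)*(57 - 123)) + Z(-6, 17) = 16*((-88 + 62)*(57 - 123)) - 4*(-6) = 16*(-26*(-66)) + 24 = 16*1716 + 24 = 27456 + 24 = 27480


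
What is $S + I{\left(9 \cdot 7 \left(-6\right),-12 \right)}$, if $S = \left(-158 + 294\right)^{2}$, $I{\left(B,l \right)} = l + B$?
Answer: $18106$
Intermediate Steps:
$I{\left(B,l \right)} = B + l$
$S = 18496$ ($S = 136^{2} = 18496$)
$S + I{\left(9 \cdot 7 \left(-6\right),-12 \right)} = 18496 + \left(9 \cdot 7 \left(-6\right) - 12\right) = 18496 + \left(63 \left(-6\right) - 12\right) = 18496 - 390 = 18106$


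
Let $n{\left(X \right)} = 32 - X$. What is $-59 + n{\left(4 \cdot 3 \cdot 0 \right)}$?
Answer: $-27$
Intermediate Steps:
$-59 + n{\left(4 \cdot 3 \cdot 0 \right)} = -59 + \left(32 - 4 \cdot 3 \cdot 0\right) = -59 + \left(32 - 12 \cdot 0\right) = -59 + \left(32 - 0\right) = -59 + \left(32 + 0\right) = -59 + 32 = -27$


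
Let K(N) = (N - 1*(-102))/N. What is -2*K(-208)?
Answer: -53/52 ≈ -1.0192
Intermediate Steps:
K(N) = (102 + N)/N (K(N) = (N + 102)/N = (102 + N)/N)
-2*K(-208) = -2*(102 - 208)/(-208) = -(-1)*(-106)/104 = -2*53/104 = -53/52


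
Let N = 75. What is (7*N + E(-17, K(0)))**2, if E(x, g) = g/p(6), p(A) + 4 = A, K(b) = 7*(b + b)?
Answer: 275625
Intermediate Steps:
K(b) = 14*b (K(b) = 7*(2*b) = 14*b)
p(A) = -4 + A
E(x, g) = g/2 (E(x, g) = g/(-4 + 6) = g/2)
(7*N + E(-17, K(0)))**2 = (7*75 + (14*0)/2)**2 = (525 + (1/2)*0)**2 = (525 + 0)**2 = 525**2 = 275625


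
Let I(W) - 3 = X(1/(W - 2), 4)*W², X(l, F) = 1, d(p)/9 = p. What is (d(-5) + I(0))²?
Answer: 1764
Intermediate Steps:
d(p) = 9*p
I(W) = 3 + W² (I(W) = 3 + 1*W² = 3 + W²)
(d(-5) + I(0))² = (9*(-5) + (3 + 0²))² = (-45 + (3 + 0))² = (-45 + 3)² = (-42)² = 1764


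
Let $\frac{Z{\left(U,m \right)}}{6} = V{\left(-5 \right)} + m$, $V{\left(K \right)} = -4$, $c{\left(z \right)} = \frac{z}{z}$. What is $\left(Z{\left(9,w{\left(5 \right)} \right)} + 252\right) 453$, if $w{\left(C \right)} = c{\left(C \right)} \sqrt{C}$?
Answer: $103284 + 2718 \sqrt{5} \approx 1.0936 \cdot 10^{5}$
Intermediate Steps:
$c{\left(z \right)} = 1$
$w{\left(C \right)} = \sqrt{C}$ ($w{\left(C \right)} = 1 \sqrt{C} = \sqrt{C}$)
$Z{\left(U,m \right)} = -24 + 6 m$ ($Z{\left(U,m \right)} = 6 \left(-4 + m\right) = -24 + 6 m$)
$\left(Z{\left(9,w{\left(5 \right)} \right)} + 252\right) 453 = \left(\left(-24 + 6 \sqrt{5}\right) + 252\right) 453 = \left(228 + 6 \sqrt{5}\right) 453 = 103284 + 2718 \sqrt{5}$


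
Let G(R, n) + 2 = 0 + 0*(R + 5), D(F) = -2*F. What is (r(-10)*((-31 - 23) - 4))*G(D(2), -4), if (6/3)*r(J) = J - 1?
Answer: -638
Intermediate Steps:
r(J) = -1/2 + J/2 (r(J) = (J - 1)/2 = (-1 + J)/2 = -1/2 + J/2)
G(R, n) = -2 (G(R, n) = -2 + (0 + 0*(R + 5)) = -2 + (0 + 0*(5 + R)) = -2 + (0 + 0) = -2 + 0 = -2)
(r(-10)*((-31 - 23) - 4))*G(D(2), -4) = ((-1/2 + (1/2)*(-10))*((-31 - 23) - 4))*(-2) = ((-1/2 - 5)*(-54 - 4))*(-2) = -11/2*(-58)*(-2) = 319*(-2) = -638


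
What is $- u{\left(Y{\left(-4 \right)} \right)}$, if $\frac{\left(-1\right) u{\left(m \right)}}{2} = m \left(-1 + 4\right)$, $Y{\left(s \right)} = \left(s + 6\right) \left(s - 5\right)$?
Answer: $-108$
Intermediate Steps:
$Y{\left(s \right)} = \left(-5 + s\right) \left(6 + s\right)$ ($Y{\left(s \right)} = \left(6 + s\right) \left(-5 + s\right) = \left(-5 + s\right) \left(6 + s\right)$)
$u{\left(m \right)} = - 6 m$ ($u{\left(m \right)} = - 2 m \left(-1 + 4\right) = - 2 m 3 = - 2 \cdot 3 m = - 6 m$)
$- u{\left(Y{\left(-4 \right)} \right)} = - \left(-6\right) \left(-30 - 4 + \left(-4\right)^{2}\right) = - \left(-6\right) \left(-30 - 4 + 16\right) = - \left(-6\right) \left(-18\right) = \left(-1\right) 108 = -108$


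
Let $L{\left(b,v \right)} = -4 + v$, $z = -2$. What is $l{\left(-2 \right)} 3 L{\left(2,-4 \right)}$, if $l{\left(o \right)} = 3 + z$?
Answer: $-24$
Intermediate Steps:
$l{\left(o \right)} = 1$ ($l{\left(o \right)} = 3 - 2 = 1$)
$l{\left(-2 \right)} 3 L{\left(2,-4 \right)} = 1 \cdot 3 \left(-4 - 4\right) = 3 \left(-8\right) = -24$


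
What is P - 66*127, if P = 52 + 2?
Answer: -8328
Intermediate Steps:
P = 54
P - 66*127 = 54 - 66*127 = 54 - 8382 = -8328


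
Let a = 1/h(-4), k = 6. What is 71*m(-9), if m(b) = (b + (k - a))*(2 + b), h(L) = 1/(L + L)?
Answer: -2485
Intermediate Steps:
h(L) = 1/(2*L)
a = -8 (a = 1/((½)/(-4)) = 1/((½)*(-¼)) = 1/(-⅛) = -8)
m(b) = (2 + b)*(14 + b) (m(b) = (b + (6 - 1*(-8)))*(2 + b) = (b + (6 + 8))*(2 + b) = (b + 14)*(2 + b) = (14 + b)*(2 + b) = (2 + b)*(14 + b))
71*m(-9) = 71*(28 + (-9)² + 16*(-9)) = 71*(28 + 81 - 144) = 71*(-35) = -2485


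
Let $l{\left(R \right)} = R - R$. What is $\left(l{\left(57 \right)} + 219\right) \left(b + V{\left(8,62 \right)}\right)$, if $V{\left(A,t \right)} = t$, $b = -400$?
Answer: $-74022$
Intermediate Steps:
$l{\left(R \right)} = 0$
$\left(l{\left(57 \right)} + 219\right) \left(b + V{\left(8,62 \right)}\right) = \left(0 + 219\right) \left(-400 + 62\right) = 219 \left(-338\right) = -74022$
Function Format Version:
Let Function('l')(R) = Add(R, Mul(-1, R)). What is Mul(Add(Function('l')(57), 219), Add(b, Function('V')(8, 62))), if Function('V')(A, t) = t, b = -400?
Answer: -74022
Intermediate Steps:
Function('l')(R) = 0
Mul(Add(Function('l')(57), 219), Add(b, Function('V')(8, 62))) = Mul(Add(0, 219), Add(-400, 62)) = Mul(219, -338) = -74022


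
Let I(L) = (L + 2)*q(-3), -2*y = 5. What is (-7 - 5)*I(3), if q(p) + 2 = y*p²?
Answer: 1470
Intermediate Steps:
y = -5/2 (y = -½*5 = -5/2 ≈ -2.5000)
q(p) = -2 - 5*p²/2
I(L) = -49 - 49*L/2 (I(L) = (L + 2)*(-2 - 5/2*(-3)²) = (2 + L)*(-2 - 5/2*9) = (2 + L)*(-2 - 45/2) = (2 + L)*(-49/2) = -49 - 49*L/2)
(-7 - 5)*I(3) = (-7 - 5)*(-49 - 49/2*3) = -12*(-49 - 147/2) = -12*(-245/2) = 1470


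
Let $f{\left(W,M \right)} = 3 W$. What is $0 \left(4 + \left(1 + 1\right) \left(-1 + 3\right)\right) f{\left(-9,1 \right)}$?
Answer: $0$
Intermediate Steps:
$0 \left(4 + \left(1 + 1\right) \left(-1 + 3\right)\right) f{\left(-9,1 \right)} = 0 \left(4 + \left(1 + 1\right) \left(-1 + 3\right)\right) 3 \left(-9\right) = 0 \left(4 + 2 \cdot 2\right) \left(-27\right) = 0 \left(4 + 4\right) \left(-27\right) = 0 \cdot 8 \left(-27\right) = 0 \left(-27\right) = 0$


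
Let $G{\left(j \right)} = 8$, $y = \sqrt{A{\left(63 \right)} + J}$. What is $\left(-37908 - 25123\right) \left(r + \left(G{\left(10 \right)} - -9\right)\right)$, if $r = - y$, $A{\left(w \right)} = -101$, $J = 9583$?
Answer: $-1071527 + 63031 \sqrt{9482} \approx 5.0662 \cdot 10^{6}$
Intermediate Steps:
$y = \sqrt{9482}$ ($y = \sqrt{-101 + 9583} = \sqrt{9482} \approx 97.376$)
$r = - \sqrt{9482} \approx -97.376$
$\left(-37908 - 25123\right) \left(r + \left(G{\left(10 \right)} - -9\right)\right) = \left(-37908 - 25123\right) \left(- \sqrt{9482} + \left(8 - -9\right)\right) = - 63031 \left(- \sqrt{9482} + \left(8 + 9\right)\right) = - 63031 \left(- \sqrt{9482} + 17\right) = - 63031 \left(17 - \sqrt{9482}\right) = -1071527 + 63031 \sqrt{9482}$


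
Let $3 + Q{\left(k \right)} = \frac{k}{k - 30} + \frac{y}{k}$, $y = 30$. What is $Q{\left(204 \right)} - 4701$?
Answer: $- \frac{4636843}{986} \approx -4702.7$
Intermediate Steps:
$Q{\left(k \right)} = -3 + \frac{30}{k} + \frac{k}{-30 + k}$ ($Q{\left(k \right)} = -3 + \left(\frac{k}{k - 30} + \frac{30}{k}\right) = -3 + \left(\frac{k}{-30 + k} + \frac{30}{k}\right) = -3 + \left(\frac{30}{k} + \frac{k}{-30 + k}\right) = -3 + \frac{30}{k} + \frac{k}{-30 + k}$)
$Q{\left(204 \right)} - 4701 = \frac{2 \left(-450 - 204^{2} + 60 \cdot 204\right)}{204 \left(-30 + 204\right)} - 4701 = 2 \cdot \frac{1}{204} \cdot \frac{1}{174} \left(-450 - 41616 + 12240\right) - 4701 = 2 \cdot \frac{1}{204} \cdot \frac{1}{174} \left(-29826\right) - 4701 = - \frac{1657}{986} - 4701 = - \frac{4636843}{986}$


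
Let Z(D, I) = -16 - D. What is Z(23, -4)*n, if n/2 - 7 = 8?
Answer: -1170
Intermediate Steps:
n = 30 (n = 14 + 2*8 = 14 + 16 = 30)
Z(23, -4)*n = (-16 - 1*23)*30 = (-16 - 23)*30 = -39*30 = -1170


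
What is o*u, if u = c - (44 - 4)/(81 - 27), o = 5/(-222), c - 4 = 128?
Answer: -8860/2997 ≈ -2.9563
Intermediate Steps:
c = 132 (c = 4 + 128 = 132)
o = -5/222 (o = 5*(-1/222) = -5/222 ≈ -0.022523)
u = 3544/27 (u = 132 - (44 - 4)/(81 - 27) = 132 - 40/54 = 132 - 1*20/27 = 132 - 20/27 = 3544/27 ≈ 131.26)
o*u = -5/222*3544/27 = -8860/2997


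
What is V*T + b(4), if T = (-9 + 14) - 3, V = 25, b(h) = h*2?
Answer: 58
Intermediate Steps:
b(h) = 2*h
T = 2 (T = 5 - 3 = 2)
V*T + b(4) = 25*2 + 2*4 = 50 + 8 = 58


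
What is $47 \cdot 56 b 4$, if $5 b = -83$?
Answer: $- \frac{873824}{5} \approx -1.7476 \cdot 10^{5}$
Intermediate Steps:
$b = - \frac{83}{5}$ ($b = \frac{1}{5} \left(-83\right) = - \frac{83}{5} \approx -16.6$)
$47 \cdot 56 b 4 = 47 \cdot 56 \left(- \frac{83}{5}\right) 4 = 2632 \left(- \frac{83}{5}\right) 4 = \left(- \frac{218456}{5}\right) 4 = - \frac{873824}{5}$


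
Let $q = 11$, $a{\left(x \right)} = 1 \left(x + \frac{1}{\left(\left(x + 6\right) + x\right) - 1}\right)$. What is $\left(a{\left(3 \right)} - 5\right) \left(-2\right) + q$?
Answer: $\frac{163}{11} \approx 14.818$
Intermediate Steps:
$a{\left(x \right)} = x + \frac{1}{5 + 2 x}$ ($a{\left(x \right)} = 1 \left(x + \frac{1}{\left(\left(6 + x\right) + x\right) - 1}\right) = 1 \left(x + \frac{1}{\left(6 + 2 x\right) - 1}\right) = 1 \left(x + \frac{1}{5 + 2 x}\right) = x + \frac{1}{5 + 2 x}$)
$\left(a{\left(3 \right)} - 5\right) \left(-2\right) + q = \left(\frac{1 + 2 \cdot 3^{2} + 5 \cdot 3}{5 + 2 \cdot 3} - 5\right) \left(-2\right) + 11 = \left(\frac{1 + 2 \cdot 9 + 15}{5 + 6} - 5\right) \left(-2\right) + 11 = \left(\frac{1 + 18 + 15}{11} - 5\right) \left(-2\right) + 11 = \left(\frac{1}{11} \cdot 34 - 5\right) \left(-2\right) + 11 = \left(\frac{34}{11} - 5\right) \left(-2\right) + 11 = \left(- \frac{21}{11}\right) \left(-2\right) + 11 = \frac{42}{11} + 11 = \frac{163}{11}$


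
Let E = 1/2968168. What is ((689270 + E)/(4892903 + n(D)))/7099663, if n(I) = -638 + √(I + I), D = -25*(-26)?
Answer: 285969544946763219/14410469008697885630450920 - 2045869157361*√13/50436641530442599706578220 ≈ 1.9844e-8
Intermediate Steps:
D = 650
n(I) = -638 + √2*√I (n(I) = -638 + √(2*I) = -638 + √2*√I)
E = 1/2968168 ≈ 3.3691e-7
((689270 + E)/(4892903 + n(D)))/7099663 = ((689270 + 1/2968168)/(4892903 + (-638 + √2*√650)))/7099663 = (2045869157361/(2968168*(4892903 + (-638 + √2*(5*√26)))))*(1/7099663) = (2045869157361/(2968168*(4892903 + (-638 + 10*√13))))*(1/7099663) = (2045869157361/(2968168*(4892265 + 10*√13)))*(1/7099663) = 2045869157361/(21072992527384*(4892265 + 10*√13))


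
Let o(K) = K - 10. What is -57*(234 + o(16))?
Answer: -13680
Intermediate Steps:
o(K) = -10 + K
-57*(234 + o(16)) = -57*(234 + (-10 + 16)) = -57*(234 + 6) = -57*240 = -13680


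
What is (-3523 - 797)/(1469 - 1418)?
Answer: -1440/17 ≈ -84.706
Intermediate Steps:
(-3523 - 797)/(1469 - 1418) = -4320/51 = -4320*1/51 = -1440/17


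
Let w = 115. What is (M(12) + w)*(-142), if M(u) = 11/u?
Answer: -98761/6 ≈ -16460.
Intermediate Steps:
(M(12) + w)*(-142) = (11/12 + 115)*(-142) = (1391/12)*(-142) = -98761/6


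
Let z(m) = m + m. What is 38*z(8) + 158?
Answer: 766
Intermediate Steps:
z(m) = 2*m
38*z(8) + 158 = 38*(2*8) + 158 = 38*16 + 158 = 608 + 158 = 766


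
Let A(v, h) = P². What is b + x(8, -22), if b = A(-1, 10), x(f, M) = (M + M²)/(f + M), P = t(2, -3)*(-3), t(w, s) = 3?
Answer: 48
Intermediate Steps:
P = -9 (P = 3*(-3) = -9)
x(f, M) = (M + M²)/(M + f)
A(v, h) = 81 (A(v, h) = (-9)² = 81)
b = 81
b + x(8, -22) = 81 - 22*(1 - 22)/(-22 + 8) = 81 - 22*(-21)/(-14) = 81 - 22*(-1/14)*(-21) = 81 - 33 = 48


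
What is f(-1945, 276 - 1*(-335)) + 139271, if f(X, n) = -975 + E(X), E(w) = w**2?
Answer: 3921321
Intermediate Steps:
f(X, n) = -975 + X**2
f(-1945, 276 - 1*(-335)) + 139271 = (-975 + (-1945)**2) + 139271 = (-975 + 3783025) + 139271 = 3782050 + 139271 = 3921321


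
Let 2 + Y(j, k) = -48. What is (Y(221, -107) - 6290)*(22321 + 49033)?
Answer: -452384360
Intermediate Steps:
Y(j, k) = -50 (Y(j, k) = -2 - 48 = -50)
(Y(221, -107) - 6290)*(22321 + 49033) = (-50 - 6290)*(22321 + 49033) = -6340*71354 = -452384360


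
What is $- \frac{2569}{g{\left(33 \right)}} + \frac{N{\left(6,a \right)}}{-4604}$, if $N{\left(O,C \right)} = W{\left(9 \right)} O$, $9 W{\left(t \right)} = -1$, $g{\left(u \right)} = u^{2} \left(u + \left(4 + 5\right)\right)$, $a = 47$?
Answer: $- \frac{210664}{3760317} \approx -0.056023$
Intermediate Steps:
$g{\left(u \right)} = u^{2} \left(9 + u\right)$ ($g{\left(u \right)} = u^{2} \left(u + 9\right) = u^{2} \left(9 + u\right)$)
$W{\left(t \right)} = - \frac{1}{9}$ ($W{\left(t \right)} = \frac{1}{9} \left(-1\right) = - \frac{1}{9}$)
$N{\left(O,C \right)} = - \frac{O}{9}$
$- \frac{2569}{g{\left(33 \right)}} + \frac{N{\left(6,a \right)}}{-4604} = - \frac{2569}{33^{2} \left(9 + 33\right)} + \frac{\left(- \frac{1}{9}\right) 6}{-4604} = - \frac{2569}{1089 \cdot 42} - - \frac{1}{6906} = - \frac{2569}{45738} + \frac{1}{6906} = \left(-2569\right) \frac{1}{45738} + \frac{1}{6906} = - \frac{367}{6534} + \frac{1}{6906} = - \frac{210664}{3760317}$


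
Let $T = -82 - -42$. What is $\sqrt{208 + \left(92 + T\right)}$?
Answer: $2 \sqrt{65} \approx 16.125$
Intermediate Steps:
$T = -40$ ($T = -82 + 42 = -40$)
$\sqrt{208 + \left(92 + T\right)} = \sqrt{208 + \left(92 - 40\right)} = \sqrt{208 + 52} = \sqrt{260} = 2 \sqrt{65}$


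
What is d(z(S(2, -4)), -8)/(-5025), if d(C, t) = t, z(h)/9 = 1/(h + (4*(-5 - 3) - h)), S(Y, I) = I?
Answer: 8/5025 ≈ 0.0015920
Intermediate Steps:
z(h) = -9/32 (z(h) = 9/(h + (4*(-5 - 3) - h)) = 9/(h + (4*(-8) - h)) = 9/(h + (-32 - h)) = 9/(-32) = 9*(-1/32) = -9/32)
d(z(S(2, -4)), -8)/(-5025) = -8/(-5025) = -8*(-1/5025) = 8/5025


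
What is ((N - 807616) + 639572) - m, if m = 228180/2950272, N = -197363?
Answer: -89837522407/245856 ≈ -3.6541e+5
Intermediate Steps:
m = 19015/245856 (m = 228180*(1/2950272) = 19015/245856 ≈ 0.077342)
((N - 807616) + 639572) - m = ((-197363 - 807616) + 639572) - 1*19015/245856 = (-1004979 + 639572) - 19015/245856 = -365407 - 19015/245856 = -89837522407/245856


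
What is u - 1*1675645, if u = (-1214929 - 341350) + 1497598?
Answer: -1734326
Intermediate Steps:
u = -58681 (u = -1556279 + 1497598 = -58681)
u - 1*1675645 = -58681 - 1*1675645 = -58681 - 1675645 = -1734326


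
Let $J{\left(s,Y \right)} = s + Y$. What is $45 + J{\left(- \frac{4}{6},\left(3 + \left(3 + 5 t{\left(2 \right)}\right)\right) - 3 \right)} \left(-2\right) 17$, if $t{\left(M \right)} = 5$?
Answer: $- \frac{2653}{3} \approx -884.33$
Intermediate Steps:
$J{\left(s,Y \right)} = Y + s$
$45 + J{\left(- \frac{4}{6},\left(3 + \left(3 + 5 t{\left(2 \right)}\right)\right) - 3 \right)} \left(-2\right) 17 = 45 + \left(\left(\left(3 + \left(3 + 5 \cdot 5\right)\right) - 3\right) - \frac{4}{6}\right) \left(-2\right) 17 = 45 + \left(\left(\left(3 + \left(3 + 25\right)\right) - 3\right) - \frac{2}{3}\right) \left(-2\right) 17 = 45 + \left(\left(\left(3 + 28\right) - 3\right) - \frac{2}{3}\right) \left(-2\right) 17 = 45 + \left(\left(31 - 3\right) - \frac{2}{3}\right) \left(-2\right) 17 = 45 + \left(28 - \frac{2}{3}\right) \left(-2\right) 17 = 45 + \frac{82}{3} \left(-2\right) 17 = 45 - \frac{2788}{3} = - \frac{2653}{3}$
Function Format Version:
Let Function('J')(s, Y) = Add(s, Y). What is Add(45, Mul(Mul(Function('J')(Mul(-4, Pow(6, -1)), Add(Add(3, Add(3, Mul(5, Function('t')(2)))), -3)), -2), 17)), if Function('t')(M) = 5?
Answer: Rational(-2653, 3) ≈ -884.33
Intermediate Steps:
Function('J')(s, Y) = Add(Y, s)
Add(45, Mul(Mul(Function('J')(Mul(-4, Pow(6, -1)), Add(Add(3, Add(3, Mul(5, Function('t')(2)))), -3)), -2), 17)) = Add(45, Mul(Mul(Add(Add(Add(3, Add(3, Mul(5, 5))), -3), Mul(-4, Pow(6, -1))), -2), 17)) = Add(45, Mul(Mul(Add(Add(Add(3, Add(3, 25)), -3), Mul(-4, Rational(1, 6))), -2), 17)) = Add(45, Mul(Mul(Add(Add(Add(3, 28), -3), Rational(-2, 3)), -2), 17)) = Add(45, Mul(Mul(Add(Add(31, -3), Rational(-2, 3)), -2), 17)) = Add(45, Mul(Mul(Add(28, Rational(-2, 3)), -2), 17)) = Add(45, Mul(Mul(Rational(82, 3), -2), 17)) = Add(45, Mul(Rational(-164, 3), 17)) = Add(45, Rational(-2788, 3)) = Rational(-2653, 3)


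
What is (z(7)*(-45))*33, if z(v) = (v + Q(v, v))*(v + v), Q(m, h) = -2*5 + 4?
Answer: -20790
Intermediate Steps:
Q(m, h) = -6 (Q(m, h) = -10 + 4 = -6)
z(v) = 2*v*(-6 + v) (z(v) = (v - 6)*(v + v) = (-6 + v)*(2*v) = 2*v*(-6 + v))
(z(7)*(-45))*33 = ((2*7*(-6 + 7))*(-45))*33 = ((2*7*1)*(-45))*33 = (14*(-45))*33 = -630*33 = -20790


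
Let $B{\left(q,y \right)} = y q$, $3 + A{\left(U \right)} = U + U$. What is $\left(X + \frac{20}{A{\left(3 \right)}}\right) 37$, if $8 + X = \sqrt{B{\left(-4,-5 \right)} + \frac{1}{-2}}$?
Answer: $- \frac{148}{3} + \frac{37 \sqrt{78}}{2} \approx 114.05$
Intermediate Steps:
$A{\left(U \right)} = -3 + 2 U$ ($A{\left(U \right)} = -3 + \left(U + U\right) = -3 + 2 U$)
$B{\left(q,y \right)} = q y$
$X = -8 + \frac{\sqrt{78}}{2}$ ($X = -8 + \sqrt{\left(-4\right) \left(-5\right) + \frac{1}{-2}} = -8 + \sqrt{20 - \frac{1}{2}} = -8 + \sqrt{\frac{39}{2}} = -8 + \frac{\sqrt{78}}{2} \approx -3.5841$)
$\left(X + \frac{20}{A{\left(3 \right)}}\right) 37 = \left(\left(-8 + \frac{\sqrt{78}}{2}\right) + \frac{20}{-3 + 2 \cdot 3}\right) 37 = \left(\left(-8 + \frac{\sqrt{78}}{2}\right) + \frac{20}{-3 + 6}\right) 37 = \left(\left(-8 + \frac{\sqrt{78}}{2}\right) + \frac{20}{3}\right) 37 = \left(- \frac{4}{3} + \frac{\sqrt{78}}{2}\right) 37 = - \frac{148}{3} + \frac{37 \sqrt{78}}{2}$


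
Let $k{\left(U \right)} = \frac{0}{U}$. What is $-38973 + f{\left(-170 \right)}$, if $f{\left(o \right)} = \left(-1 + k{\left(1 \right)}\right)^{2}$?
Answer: $-38972$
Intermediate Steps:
$k{\left(U \right)} = 0$
$f{\left(o \right)} = 1$ ($f{\left(o \right)} = \left(-1 + 0\right)^{2} = \left(-1\right)^{2} = 1$)
$-38973 + f{\left(-170 \right)} = -38973 + 1 = -38972$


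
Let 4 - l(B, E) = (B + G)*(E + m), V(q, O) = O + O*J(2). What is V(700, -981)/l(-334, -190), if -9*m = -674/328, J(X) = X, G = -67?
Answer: 4343868/112315399 ≈ 0.038676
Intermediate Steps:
m = 337/1476 (m = -(-674)/(9*328) = -⅑*(-337/164) = 337/1476 ≈ 0.22832)
V(q, O) = 3*O (V(q, O) = O + O*2 = O + 2*O = 3*O)
l(B, E) = 4 - (-67 + B)*(337/1476 + E) (l(B, E) = 4 - (B - 67)*(E + 337/1476) = 4 - (-67 + B)*(337/1476 + E))
V(700, -981)/l(-334, -190) = (3*(-981))/(28483/1476 + 67*(-190) - 337/1476*(-334) - 1*(-334)*(-190)) = -2943/(28483/1476 - 12730 + 56279/738 - 63460) = -2943/(-112315399/1476) = -2943*(-1476/112315399) = 4343868/112315399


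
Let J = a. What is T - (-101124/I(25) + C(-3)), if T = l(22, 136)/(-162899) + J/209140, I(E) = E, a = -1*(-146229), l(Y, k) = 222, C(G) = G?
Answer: 689662481350983/170343484300 ≈ 4048.7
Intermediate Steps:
a = 146229
J = 146229
T = 23774128791/34068696860 (T = 222/(-162899) + 146229/209140 = 222*(-1/162899) + 146229*(1/209140) = -222/162899 + 146229/209140 = 23774128791/34068696860 ≈ 0.69783)
T - (-101124/I(25) + C(-3)) = 23774128791/34068696860 - (-101124/25 - 3) = 23774128791/34068696860 - 1*(-101199/25) = 23774128791/34068696860 + 101199/25 = 689662481350983/170343484300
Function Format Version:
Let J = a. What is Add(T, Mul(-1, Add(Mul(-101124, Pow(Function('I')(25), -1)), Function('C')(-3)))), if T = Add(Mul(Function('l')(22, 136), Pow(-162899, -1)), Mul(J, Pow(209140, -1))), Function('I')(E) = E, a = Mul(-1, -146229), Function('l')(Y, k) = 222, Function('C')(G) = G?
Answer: Rational(689662481350983, 170343484300) ≈ 4048.7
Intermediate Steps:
a = 146229
J = 146229
T = Rational(23774128791, 34068696860) (T = Add(Mul(222, Pow(-162899, -1)), Mul(146229, Pow(209140, -1))) = Add(Mul(222, Rational(-1, 162899)), Mul(146229, Rational(1, 209140))) = Add(Rational(-222, 162899), Rational(146229, 209140)) = Rational(23774128791, 34068696860) ≈ 0.69783)
Add(T, Mul(-1, Add(Mul(-101124, Pow(Function('I')(25), -1)), Function('C')(-3)))) = Add(Rational(23774128791, 34068696860), Mul(-1, Add(Mul(-101124, Pow(25, -1)), -3))) = Add(Rational(23774128791, 34068696860), Mul(-1, Add(Mul(-101124, Rational(1, 25)), -3))) = Add(Rational(23774128791, 34068696860), Mul(-1, Add(Rational(-101124, 25), -3))) = Add(Rational(23774128791, 34068696860), Mul(-1, Rational(-101199, 25))) = Add(Rational(23774128791, 34068696860), Rational(101199, 25)) = Rational(689662481350983, 170343484300)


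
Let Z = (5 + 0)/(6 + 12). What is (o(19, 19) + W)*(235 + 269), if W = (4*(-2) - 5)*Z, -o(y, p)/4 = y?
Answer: -40124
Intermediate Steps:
o(y, p) = -4*y
Z = 5/18 ≈ 0.27778
W = -65/18 (W = (4*(-2) - 5)*(5/18) = (-8 - 5)*(5/18) = -13*5/18 = -65/18 ≈ -3.6111)
(o(19, 19) + W)*(235 + 269) = (-4*19 - 65/18)*(235 + 269) = (-76 - 65/18)*504 = -1433/18*504 = -40124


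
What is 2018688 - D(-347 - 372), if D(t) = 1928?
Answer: 2016760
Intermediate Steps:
2018688 - D(-347 - 372) = 2018688 - 1*1928 = 2018688 - 1928 = 2016760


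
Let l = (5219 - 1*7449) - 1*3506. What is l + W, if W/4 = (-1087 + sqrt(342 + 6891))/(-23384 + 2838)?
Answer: -58923754/10273 - 2*sqrt(7233)/10273 ≈ -5735.8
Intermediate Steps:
l = -5736 (l = (5219 - 7449) - 3506 = -2230 - 3506 = -5736)
W = 2174/10273 - 2*sqrt(7233)/10273 (W = 4*((-1087 + sqrt(342 + 6891))/(-23384 + 2838)) = 4*((-1087 + sqrt(7233))/(-20546)) = 4*((-1087 + sqrt(7233))*(-1/20546)) = 4*(1087/20546 - sqrt(7233)/20546) = 2174/10273 - 2*sqrt(7233)/10273 ≈ 0.19507)
l + W = -5736 + (2174/10273 - 2*sqrt(7233)/10273) = -58923754/10273 - 2*sqrt(7233)/10273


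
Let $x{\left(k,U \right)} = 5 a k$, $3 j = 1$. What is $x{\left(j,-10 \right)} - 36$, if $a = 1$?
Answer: $- \frac{103}{3} \approx -34.333$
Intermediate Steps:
$j = \frac{1}{3}$ ($j = \frac{1}{3} \cdot 1 = \frac{1}{3} \approx 0.33333$)
$x{\left(k,U \right)} = 5 k$ ($x{\left(k,U \right)} = 5 \cdot 1 k = 5 k$)
$x{\left(j,-10 \right)} - 36 = 5 \cdot \frac{1}{3} - 36 = \frac{5}{3} - 36 = - \frac{103}{3}$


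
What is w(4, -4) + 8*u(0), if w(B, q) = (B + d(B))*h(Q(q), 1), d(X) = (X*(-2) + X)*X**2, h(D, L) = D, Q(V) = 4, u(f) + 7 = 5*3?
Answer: -176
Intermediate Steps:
u(f) = 8 (u(f) = -7 + 5*3 = -7 + 15 = 8)
d(X) = -X**3 (d(X) = (-2*X + X)*X**2 = (-X)*X**2 = -X**3)
w(B, q) = -4*B**3 + 4*B (w(B, q) = (B - B**3)*4 = -4*B**3 + 4*B)
w(4, -4) + 8*u(0) = 4*4*(1 - 1*4**2) + 8*8 = 4*4*(1 - 1*16) + 64 = 4*4*(1 - 16) + 64 = 4*4*(-15) + 64 = -240 + 64 = -176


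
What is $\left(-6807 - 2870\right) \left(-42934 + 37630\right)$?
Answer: $51326808$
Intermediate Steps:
$\left(-6807 - 2870\right) \left(-42934 + 37630\right) = \left(-9677\right) \left(-5304\right) = 51326808$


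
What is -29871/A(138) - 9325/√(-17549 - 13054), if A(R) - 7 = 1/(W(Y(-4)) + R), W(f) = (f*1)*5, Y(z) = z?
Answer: -3524778/827 + 9325*I*√3/303 ≈ -4262.1 + 53.305*I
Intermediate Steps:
W(f) = 5*f (W(f) = f*5 = 5*f)
A(R) = 7 + 1/(-20 + R) (A(R) = 7 + 1/(5*(-4) + R) = 7 + 1/(-20 + R))
-29871/A(138) - 9325/√(-17549 - 13054) = -29871*(-20 + 138)/(-139 + 7*138) - 9325/√(-17549 - 13054) = -29871*118/(-139 + 966) - 9325*(-I*√3/303) = -29871/((1/118)*827) - 9325*(-I*√3/303) = -29871/827/118 - (-9325)*I*√3/303 = -29871*118/827 + 9325*I*√3/303 = -3524778/827 + 9325*I*√3/303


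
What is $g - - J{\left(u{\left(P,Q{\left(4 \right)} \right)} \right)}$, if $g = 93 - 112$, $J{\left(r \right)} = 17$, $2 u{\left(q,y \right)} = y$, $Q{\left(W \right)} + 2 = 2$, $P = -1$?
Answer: $-2$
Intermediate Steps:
$Q{\left(W \right)} = 0$ ($Q{\left(W \right)} = -2 + 2 = 0$)
$u{\left(q,y \right)} = \frac{y}{2}$
$g = -19$
$g - - J{\left(u{\left(P,Q{\left(4 \right)} \right)} \right)} = -19 - \left(-1\right) 17 = -19 - -17 = -19 + 17 = -2$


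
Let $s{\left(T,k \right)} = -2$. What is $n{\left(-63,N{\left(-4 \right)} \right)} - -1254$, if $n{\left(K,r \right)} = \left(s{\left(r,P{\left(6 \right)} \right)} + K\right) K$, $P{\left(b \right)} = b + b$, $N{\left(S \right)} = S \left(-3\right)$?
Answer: $5349$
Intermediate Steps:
$N{\left(S \right)} = - 3 S$
$P{\left(b \right)} = 2 b$
$n{\left(K,r \right)} = K \left(-2 + K\right)$ ($n{\left(K,r \right)} = \left(-2 + K\right) K = K \left(-2 + K\right)$)
$n{\left(-63,N{\left(-4 \right)} \right)} - -1254 = - 63 \left(-2 - 63\right) - -1254 = \left(-63\right) \left(-65\right) + 1254 = 4095 + 1254 = 5349$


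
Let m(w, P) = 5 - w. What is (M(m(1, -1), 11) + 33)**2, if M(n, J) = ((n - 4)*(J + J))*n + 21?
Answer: 2916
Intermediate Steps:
M(n, J) = 21 + 2*J*n*(-4 + n) (M(n, J) = ((-4 + n)*(2*J))*n + 21 = (2*J*(-4 + n))*n + 21 = 2*J*n*(-4 + n) + 21 = 21 + 2*J*n*(-4 + n))
(M(m(1, -1), 11) + 33)**2 = ((21 - 8*11*(5 - 1*1) + 2*11*(5 - 1*1)**2) + 33)**2 = ((21 - 8*11*(5 - 1) + 2*11*(5 - 1)**2) + 33)**2 = ((21 - 8*11*4 + 2*11*4**2) + 33)**2 = ((21 - 352 + 2*11*16) + 33)**2 = ((21 - 352 + 352) + 33)**2 = (21 + 33)**2 = 54**2 = 2916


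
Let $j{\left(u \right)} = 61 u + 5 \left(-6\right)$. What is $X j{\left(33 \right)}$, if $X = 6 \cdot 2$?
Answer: $23796$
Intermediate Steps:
$j{\left(u \right)} = -30 + 61 u$ ($j{\left(u \right)} = 61 u - 30 = -30 + 61 u$)
$X = 12$
$X j{\left(33 \right)} = 12 \left(-30 + 61 \cdot 33\right) = 12 \left(-30 + 2013\right) = 12 \cdot 1983 = 23796$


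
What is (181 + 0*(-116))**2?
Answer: 32761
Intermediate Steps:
(181 + 0*(-116))**2 = (181 + 0)**2 = 181**2 = 32761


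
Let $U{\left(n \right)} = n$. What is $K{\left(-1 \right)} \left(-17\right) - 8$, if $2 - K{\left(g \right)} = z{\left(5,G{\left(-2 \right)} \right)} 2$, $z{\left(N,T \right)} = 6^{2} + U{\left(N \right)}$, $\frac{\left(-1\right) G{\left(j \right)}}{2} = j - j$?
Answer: $1352$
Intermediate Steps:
$G{\left(j \right)} = 0$ ($G{\left(j \right)} = - 2 \left(j - j\right) = \left(-2\right) 0 = 0$)
$z{\left(N,T \right)} = 36 + N$ ($z{\left(N,T \right)} = 6^{2} + N = 36 + N$)
$K{\left(g \right)} = -80$ ($K{\left(g \right)} = 2 - \left(36 + 5\right) 2 = 2 - 41 \cdot 2 = 2 - 82 = -80$)
$K{\left(-1 \right)} \left(-17\right) - 8 = \left(-80\right) \left(-17\right) - 8 = 1360 - 8 = 1352$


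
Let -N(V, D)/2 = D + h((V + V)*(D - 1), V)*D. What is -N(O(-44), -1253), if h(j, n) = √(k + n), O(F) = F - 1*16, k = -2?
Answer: -2506 - 2506*I*√62 ≈ -2506.0 - 19732.0*I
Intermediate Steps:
O(F) = -16 + F (O(F) = F - 16 = -16 + F)
h(j, n) = √(-2 + n)
N(V, D) = -2*D - 2*D*√(-2 + V) (N(V, D) = -2*(D + √(-2 + V)*D) = -2*(D + D*√(-2 + V)) = -2*D - 2*D*√(-2 + V))
-N(O(-44), -1253) = -(-2)*(-1253)*(1 + √(-2 + (-16 - 44))) = -(-2)*(-1253)*(1 + √(-2 - 60)) = -(-2)*(-1253)*(1 + √(-62)) = -(-2)*(-1253)*(1 + I*√62) = -(2506 + 2506*I*√62) = -2506 - 2506*I*√62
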